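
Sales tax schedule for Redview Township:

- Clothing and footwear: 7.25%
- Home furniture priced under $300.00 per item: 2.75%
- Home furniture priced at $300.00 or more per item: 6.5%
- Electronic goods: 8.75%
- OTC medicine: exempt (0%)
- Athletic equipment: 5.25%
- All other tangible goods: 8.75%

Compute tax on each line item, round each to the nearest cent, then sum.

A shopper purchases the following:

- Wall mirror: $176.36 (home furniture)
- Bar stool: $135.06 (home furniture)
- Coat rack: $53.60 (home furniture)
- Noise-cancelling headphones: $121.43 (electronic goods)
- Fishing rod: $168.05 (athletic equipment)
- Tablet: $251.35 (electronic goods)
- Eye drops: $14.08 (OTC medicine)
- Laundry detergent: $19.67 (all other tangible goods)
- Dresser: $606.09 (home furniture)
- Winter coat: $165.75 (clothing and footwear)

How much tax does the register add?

Wall mirror $176.36: home furniture, under $300.00 → 2.75% → $4.85
Bar stool $135.06: home furniture, under $300.00 → 2.75% → $3.71
Coat rack $53.60: home furniture, under $300.00 → 2.75% → $1.47
Noise-cancelling headphones $121.43: electronic goods → 8.75% → $10.63
Fishing rod $168.05: athletic equipment → 5.25% → $8.82
Tablet $251.35: electronic goods → 8.75% → $21.99
Eye drops $14.08: OTC medicine → 0% → $0.00
Laundry detergent $19.67: all other tangible goods → 8.75% → $1.72
Dresser $606.09: home furniture, $300.00 or more → 6.5% → $39.40
Winter coat $165.75: clothing and footwear → 7.25% → $12.02
Total tax = $4.85 + $3.71 + $1.47 + $10.63 + $8.82 + $21.99 + $1.72 + $39.40 + $12.02 = $104.61

$104.61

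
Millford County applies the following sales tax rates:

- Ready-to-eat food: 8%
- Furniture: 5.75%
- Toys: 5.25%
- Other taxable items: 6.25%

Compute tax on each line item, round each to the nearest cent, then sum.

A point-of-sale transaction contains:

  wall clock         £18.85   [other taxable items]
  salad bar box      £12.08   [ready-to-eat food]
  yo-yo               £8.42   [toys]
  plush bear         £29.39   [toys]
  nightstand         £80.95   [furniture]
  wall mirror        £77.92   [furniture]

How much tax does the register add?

£13.26

Wall clock £18.85: other taxable items → 6.25% → £1.18
Salad bar box £12.08: ready-to-eat food → 8% → £0.97
Yo-yo £8.42: toys → 5.25% → £0.44
Plush bear £29.39: toys → 5.25% → £1.54
Nightstand £80.95: furniture → 5.75% → £4.65
Wall mirror £77.92: furniture → 5.75% → £4.48
Total tax = £1.18 + £0.97 + £0.44 + £1.54 + £4.65 + £4.48 = £13.26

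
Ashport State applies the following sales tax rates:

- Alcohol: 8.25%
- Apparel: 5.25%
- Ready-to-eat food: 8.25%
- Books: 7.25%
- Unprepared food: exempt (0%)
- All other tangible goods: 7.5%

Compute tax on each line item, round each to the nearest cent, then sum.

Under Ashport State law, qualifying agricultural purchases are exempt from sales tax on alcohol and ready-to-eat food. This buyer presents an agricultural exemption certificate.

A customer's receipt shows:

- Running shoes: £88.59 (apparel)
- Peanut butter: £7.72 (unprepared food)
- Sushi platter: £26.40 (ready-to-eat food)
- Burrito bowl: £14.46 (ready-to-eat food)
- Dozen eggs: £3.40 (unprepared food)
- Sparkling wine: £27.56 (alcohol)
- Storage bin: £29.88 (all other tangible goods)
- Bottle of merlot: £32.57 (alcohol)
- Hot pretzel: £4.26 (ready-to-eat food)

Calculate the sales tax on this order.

£6.89

Running shoes £88.59: apparel → 5.25% → £4.65
Peanut butter £7.72: unprepared food → 0% → £0.00
Sushi platter £26.40: ready-to-eat food, buyer-exempt → 0% → £0.00
Burrito bowl £14.46: ready-to-eat food, buyer-exempt → 0% → £0.00
Dozen eggs £3.40: unprepared food → 0% → £0.00
Sparkling wine £27.56: alcohol, buyer-exempt → 0% → £0.00
Storage bin £29.88: all other tangible goods → 7.5% → £2.24
Bottle of merlot £32.57: alcohol, buyer-exempt → 0% → £0.00
Hot pretzel £4.26: ready-to-eat food, buyer-exempt → 0% → £0.00
Total tax = £4.65 + £2.24 = £6.89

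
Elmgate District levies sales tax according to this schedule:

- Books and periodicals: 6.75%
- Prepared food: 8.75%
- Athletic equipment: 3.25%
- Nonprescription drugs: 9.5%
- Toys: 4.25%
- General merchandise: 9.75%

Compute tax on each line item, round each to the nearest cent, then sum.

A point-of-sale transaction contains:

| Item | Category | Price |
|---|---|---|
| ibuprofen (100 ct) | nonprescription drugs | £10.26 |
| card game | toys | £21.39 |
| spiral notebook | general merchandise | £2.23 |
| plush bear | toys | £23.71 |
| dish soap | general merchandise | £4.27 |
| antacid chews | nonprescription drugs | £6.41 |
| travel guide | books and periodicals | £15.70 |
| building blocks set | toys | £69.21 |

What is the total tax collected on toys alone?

Card game £21.39: toys → 4.25% → £0.91
Plush bear £23.71: toys → 4.25% → £1.01
Building blocks set £69.21: toys → 4.25% → £2.94
Tax on toys = £0.91 + £1.01 + £2.94 = £4.86

£4.86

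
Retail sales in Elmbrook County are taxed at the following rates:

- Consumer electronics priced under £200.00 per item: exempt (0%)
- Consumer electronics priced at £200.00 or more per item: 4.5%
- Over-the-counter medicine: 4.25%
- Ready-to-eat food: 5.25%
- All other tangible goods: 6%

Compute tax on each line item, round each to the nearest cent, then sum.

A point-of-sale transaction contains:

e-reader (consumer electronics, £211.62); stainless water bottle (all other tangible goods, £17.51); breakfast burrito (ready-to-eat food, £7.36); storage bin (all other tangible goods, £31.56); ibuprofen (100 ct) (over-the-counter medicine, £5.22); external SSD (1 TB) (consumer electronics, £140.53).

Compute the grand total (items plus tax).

E-reader £211.62: consumer electronics, £200.00 or more → 4.5% → £9.52
Stainless water bottle £17.51: all other tangible goods → 6% → £1.05
Breakfast burrito £7.36: ready-to-eat food → 5.25% → £0.39
Storage bin £31.56: all other tangible goods → 6% → £1.89
Ibuprofen (100 ct) £5.22: over-the-counter medicine → 4.25% → £0.22
External SSD (1 TB) £140.53: consumer electronics, under £200.00 → 0% → £0.00
Subtotal = £413.80; tax = £13.07; total due = £426.87

£426.87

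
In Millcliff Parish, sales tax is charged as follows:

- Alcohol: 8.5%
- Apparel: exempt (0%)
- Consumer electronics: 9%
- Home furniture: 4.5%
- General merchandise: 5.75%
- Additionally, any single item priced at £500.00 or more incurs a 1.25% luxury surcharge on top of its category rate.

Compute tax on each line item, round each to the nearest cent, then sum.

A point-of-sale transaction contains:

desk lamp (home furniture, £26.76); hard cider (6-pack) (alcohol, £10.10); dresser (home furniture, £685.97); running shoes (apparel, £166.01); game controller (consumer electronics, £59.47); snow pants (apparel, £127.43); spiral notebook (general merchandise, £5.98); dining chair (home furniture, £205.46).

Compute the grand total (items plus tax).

£1343.62

Desk lamp £26.76: home furniture → 4.5% → £1.20
Hard cider (6-pack) £10.10: alcohol → 8.5% → £0.86
Dresser £685.97: home furniture → 4.5% + 1.25% surcharge = 5.75% → £39.44
Running shoes £166.01: apparel → 0% → £0.00
Game controller £59.47: consumer electronics → 9% → £5.35
Snow pants £127.43: apparel → 0% → £0.00
Spiral notebook £5.98: general merchandise → 5.75% → £0.34
Dining chair £205.46: home furniture → 4.5% → £9.25
Subtotal = £1287.18; tax = £56.44; total due = £1343.62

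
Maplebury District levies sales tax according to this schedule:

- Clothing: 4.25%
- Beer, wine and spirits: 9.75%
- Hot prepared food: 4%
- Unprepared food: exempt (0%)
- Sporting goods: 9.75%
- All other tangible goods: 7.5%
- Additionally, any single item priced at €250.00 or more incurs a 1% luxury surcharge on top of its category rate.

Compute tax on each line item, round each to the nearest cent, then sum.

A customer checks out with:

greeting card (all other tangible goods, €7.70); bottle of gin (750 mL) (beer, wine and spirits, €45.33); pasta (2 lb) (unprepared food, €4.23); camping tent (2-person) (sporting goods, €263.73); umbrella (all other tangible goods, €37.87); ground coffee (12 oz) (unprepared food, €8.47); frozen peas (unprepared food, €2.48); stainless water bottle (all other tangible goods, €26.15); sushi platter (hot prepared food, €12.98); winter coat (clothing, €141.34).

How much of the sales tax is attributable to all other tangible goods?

Greeting card €7.70: all other tangible goods → 7.5% → €0.58
Umbrella €37.87: all other tangible goods → 7.5% → €2.84
Stainless water bottle €26.15: all other tangible goods → 7.5% → €1.96
Tax on all other tangible goods = €0.58 + €2.84 + €1.96 = €5.38

€5.38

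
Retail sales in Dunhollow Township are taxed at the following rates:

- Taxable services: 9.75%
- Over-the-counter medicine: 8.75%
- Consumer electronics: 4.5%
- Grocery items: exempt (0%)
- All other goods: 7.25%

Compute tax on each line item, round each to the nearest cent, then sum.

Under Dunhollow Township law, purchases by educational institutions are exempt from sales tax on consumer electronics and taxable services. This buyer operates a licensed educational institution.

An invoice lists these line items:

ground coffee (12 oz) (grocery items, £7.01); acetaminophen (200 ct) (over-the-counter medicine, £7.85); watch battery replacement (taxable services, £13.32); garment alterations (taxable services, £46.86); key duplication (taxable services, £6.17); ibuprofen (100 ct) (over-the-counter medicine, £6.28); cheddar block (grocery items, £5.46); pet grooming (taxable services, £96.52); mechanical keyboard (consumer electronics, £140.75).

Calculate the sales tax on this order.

Ground coffee (12 oz) £7.01: grocery items → 0% → £0.00
Acetaminophen (200 ct) £7.85: over-the-counter medicine → 8.75% → £0.69
Watch battery replacement £13.32: taxable services, buyer-exempt → 0% → £0.00
Garment alterations £46.86: taxable services, buyer-exempt → 0% → £0.00
Key duplication £6.17: taxable services, buyer-exempt → 0% → £0.00
Ibuprofen (100 ct) £6.28: over-the-counter medicine → 8.75% → £0.55
Cheddar block £5.46: grocery items → 0% → £0.00
Pet grooming £96.52: taxable services, buyer-exempt → 0% → £0.00
Mechanical keyboard £140.75: consumer electronics, buyer-exempt → 0% → £0.00
Total tax = £0.69 + £0.55 = £1.24

£1.24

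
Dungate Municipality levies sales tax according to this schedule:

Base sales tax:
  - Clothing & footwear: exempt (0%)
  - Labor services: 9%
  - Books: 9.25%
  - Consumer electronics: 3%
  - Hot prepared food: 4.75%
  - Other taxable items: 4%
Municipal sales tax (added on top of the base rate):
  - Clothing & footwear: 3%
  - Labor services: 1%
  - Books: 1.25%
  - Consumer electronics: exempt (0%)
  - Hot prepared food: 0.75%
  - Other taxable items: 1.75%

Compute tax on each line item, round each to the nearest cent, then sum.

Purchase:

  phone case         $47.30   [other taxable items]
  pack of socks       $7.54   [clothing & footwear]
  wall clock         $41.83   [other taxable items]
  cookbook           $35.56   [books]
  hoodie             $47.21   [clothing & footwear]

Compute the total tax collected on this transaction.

$10.51

Phone case $47.30: other taxable items → 4% + 1.75% municipal = 5.75% → $2.72
Pack of socks $7.54: clothing & footwear → 0% + 3% municipal = 3% → $0.23
Wall clock $41.83: other taxable items → 4% + 1.75% municipal = 5.75% → $2.41
Cookbook $35.56: books → 9.25% + 1.25% municipal = 10.5% → $3.73
Hoodie $47.21: clothing & footwear → 0% + 3% municipal = 3% → $1.42
Total tax = $2.72 + $0.23 + $2.41 + $3.73 + $1.42 = $10.51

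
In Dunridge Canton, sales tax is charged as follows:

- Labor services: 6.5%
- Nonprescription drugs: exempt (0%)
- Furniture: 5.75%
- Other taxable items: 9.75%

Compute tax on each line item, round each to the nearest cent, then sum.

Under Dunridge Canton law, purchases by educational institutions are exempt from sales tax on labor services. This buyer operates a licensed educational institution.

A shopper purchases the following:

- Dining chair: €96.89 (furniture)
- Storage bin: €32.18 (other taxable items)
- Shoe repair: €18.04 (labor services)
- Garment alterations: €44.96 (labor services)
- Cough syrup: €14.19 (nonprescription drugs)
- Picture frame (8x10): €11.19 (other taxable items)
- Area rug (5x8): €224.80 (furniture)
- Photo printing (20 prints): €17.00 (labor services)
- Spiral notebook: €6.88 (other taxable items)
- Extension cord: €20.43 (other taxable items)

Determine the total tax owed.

€25.39

Dining chair €96.89: furniture → 5.75% → €5.57
Storage bin €32.18: other taxable items → 9.75% → €3.14
Shoe repair €18.04: labor services, buyer-exempt → 0% → €0.00
Garment alterations €44.96: labor services, buyer-exempt → 0% → €0.00
Cough syrup €14.19: nonprescription drugs → 0% → €0.00
Picture frame (8x10) €11.19: other taxable items → 9.75% → €1.09
Area rug (5x8) €224.80: furniture → 5.75% → €12.93
Photo printing (20 prints) €17.00: labor services, buyer-exempt → 0% → €0.00
Spiral notebook €6.88: other taxable items → 9.75% → €0.67
Extension cord €20.43: other taxable items → 9.75% → €1.99
Total tax = €5.57 + €3.14 + €1.09 + €12.93 + €0.67 + €1.99 = €25.39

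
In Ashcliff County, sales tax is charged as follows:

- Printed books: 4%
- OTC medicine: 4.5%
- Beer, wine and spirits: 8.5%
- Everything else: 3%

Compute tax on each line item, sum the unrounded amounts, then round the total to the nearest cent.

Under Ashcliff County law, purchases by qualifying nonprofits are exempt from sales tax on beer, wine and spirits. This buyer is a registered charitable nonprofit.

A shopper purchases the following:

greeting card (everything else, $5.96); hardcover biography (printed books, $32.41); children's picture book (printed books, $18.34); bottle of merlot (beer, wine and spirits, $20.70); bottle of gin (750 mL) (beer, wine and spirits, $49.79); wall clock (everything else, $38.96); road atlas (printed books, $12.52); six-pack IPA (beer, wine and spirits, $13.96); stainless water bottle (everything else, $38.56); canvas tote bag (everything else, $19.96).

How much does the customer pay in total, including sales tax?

$256.79

Greeting card $5.96: everything else → 3% → $0.1788
Hardcover biography $32.41: printed books → 4% → $1.2964
Children's picture book $18.34: printed books → 4% → $0.7336
Bottle of merlot $20.70: beer, wine and spirits, buyer-exempt → 0% → $0.00
Bottle of gin (750 mL) $49.79: beer, wine and spirits, buyer-exempt → 0% → $0.00
Wall clock $38.96: everything else → 3% → $1.1688
Road atlas $12.52: printed books → 4% → $0.5008
Six-pack IPA $13.96: beer, wine and spirits, buyer-exempt → 0% → $0.00
Stainless water bottle $38.56: everything else → 3% → $1.1568
Canvas tote bag $19.96: everything else → 3% → $0.5988
Subtotal = $251.16; unrounded tax = $5.634 → $5.63; total due = $256.79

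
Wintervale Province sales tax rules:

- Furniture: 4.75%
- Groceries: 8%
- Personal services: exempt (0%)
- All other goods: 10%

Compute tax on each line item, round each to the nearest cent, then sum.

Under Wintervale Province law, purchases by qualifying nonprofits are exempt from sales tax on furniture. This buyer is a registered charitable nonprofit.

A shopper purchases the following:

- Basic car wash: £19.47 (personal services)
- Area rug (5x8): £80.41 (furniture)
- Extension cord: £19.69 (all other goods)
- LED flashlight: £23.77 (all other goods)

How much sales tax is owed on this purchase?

Basic car wash £19.47: personal services → 0% → £0.00
Area rug (5x8) £80.41: furniture, buyer-exempt → 0% → £0.00
Extension cord £19.69: all other goods → 10% → £1.97
LED flashlight £23.77: all other goods → 10% → £2.38
Total tax = £1.97 + £2.38 = £4.35

£4.35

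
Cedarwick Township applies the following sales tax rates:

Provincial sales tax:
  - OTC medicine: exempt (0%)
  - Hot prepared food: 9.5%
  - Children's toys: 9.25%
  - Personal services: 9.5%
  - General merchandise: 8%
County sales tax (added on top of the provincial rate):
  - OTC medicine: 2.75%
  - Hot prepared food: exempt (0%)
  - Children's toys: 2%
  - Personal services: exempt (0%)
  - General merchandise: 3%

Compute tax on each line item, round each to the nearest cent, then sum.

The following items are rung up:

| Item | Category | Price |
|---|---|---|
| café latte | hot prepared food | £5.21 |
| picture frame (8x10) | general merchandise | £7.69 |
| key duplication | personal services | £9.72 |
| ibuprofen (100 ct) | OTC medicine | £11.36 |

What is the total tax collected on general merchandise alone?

£0.85

Picture frame (8x10) £7.69: general merchandise → 8% + 3% county = 11% → £0.85
Tax on general merchandise = £0.85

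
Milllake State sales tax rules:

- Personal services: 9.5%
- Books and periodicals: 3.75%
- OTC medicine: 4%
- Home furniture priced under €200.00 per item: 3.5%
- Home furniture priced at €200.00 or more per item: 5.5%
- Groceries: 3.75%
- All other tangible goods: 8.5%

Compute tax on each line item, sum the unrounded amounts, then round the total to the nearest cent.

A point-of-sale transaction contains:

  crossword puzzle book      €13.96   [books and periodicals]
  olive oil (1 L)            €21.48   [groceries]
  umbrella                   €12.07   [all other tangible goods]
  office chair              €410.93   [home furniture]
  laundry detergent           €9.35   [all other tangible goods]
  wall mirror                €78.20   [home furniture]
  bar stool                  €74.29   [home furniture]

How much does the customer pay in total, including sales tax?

€651.37

Crossword puzzle book €13.96: books and periodicals → 3.75% → €0.5235
Olive oil (1 L) €21.48: groceries → 3.75% → €0.8055
Umbrella €12.07: all other tangible goods → 8.5% → €1.02595
Office chair €410.93: home furniture, €200.00 or more → 5.5% → €22.60115
Laundry detergent €9.35: all other tangible goods → 8.5% → €0.79475
Wall mirror €78.20: home furniture, under €200.00 → 3.5% → €2.737
Bar stool €74.29: home furniture, under €200.00 → 3.5% → €2.60015
Subtotal = €620.28; unrounded tax = €31.088 → €31.09; total due = €651.37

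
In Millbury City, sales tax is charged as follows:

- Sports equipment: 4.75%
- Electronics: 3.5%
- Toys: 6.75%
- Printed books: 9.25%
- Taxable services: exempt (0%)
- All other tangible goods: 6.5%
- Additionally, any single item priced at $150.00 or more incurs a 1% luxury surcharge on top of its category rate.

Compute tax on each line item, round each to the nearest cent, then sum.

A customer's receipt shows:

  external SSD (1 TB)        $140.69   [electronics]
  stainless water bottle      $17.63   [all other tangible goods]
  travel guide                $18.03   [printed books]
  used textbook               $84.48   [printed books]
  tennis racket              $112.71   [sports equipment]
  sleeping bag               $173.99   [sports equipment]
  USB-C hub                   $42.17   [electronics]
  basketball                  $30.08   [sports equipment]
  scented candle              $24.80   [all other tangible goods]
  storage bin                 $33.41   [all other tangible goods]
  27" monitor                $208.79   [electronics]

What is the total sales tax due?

$46.99

External SSD (1 TB) $140.69: electronics → 3.5% → $4.92
Stainless water bottle $17.63: all other tangible goods → 6.5% → $1.15
Travel guide $18.03: printed books → 9.25% → $1.67
Used textbook $84.48: printed books → 9.25% → $7.81
Tennis racket $112.71: sports equipment → 4.75% → $5.35
Sleeping bag $173.99: sports equipment → 4.75% + 1% surcharge = 5.75% → $10.00
USB-C hub $42.17: electronics → 3.5% → $1.48
Basketball $30.08: sports equipment → 4.75% → $1.43
Scented candle $24.80: all other tangible goods → 6.5% → $1.61
Storage bin $33.41: all other tangible goods → 6.5% → $2.17
27" monitor $208.79: electronics → 3.5% + 1% surcharge = 4.5% → $9.40
Total tax = $4.92 + $1.15 + $1.67 + $7.81 + $5.35 + $10.00 + $1.48 + $1.43 + $1.61 + $2.17 + $9.40 = $46.99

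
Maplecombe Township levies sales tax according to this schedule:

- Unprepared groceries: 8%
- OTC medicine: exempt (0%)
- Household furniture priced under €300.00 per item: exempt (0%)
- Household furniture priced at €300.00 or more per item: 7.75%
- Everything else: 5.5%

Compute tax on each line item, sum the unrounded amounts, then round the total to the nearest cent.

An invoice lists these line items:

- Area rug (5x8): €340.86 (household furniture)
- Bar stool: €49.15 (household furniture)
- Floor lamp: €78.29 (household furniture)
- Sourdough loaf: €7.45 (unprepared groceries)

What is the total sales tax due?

€27.01

Area rug (5x8) €340.86: household furniture, €300.00 or more → 7.75% → €26.41665
Bar stool €49.15: household furniture, under €300.00 → 0% → €0.00
Floor lamp €78.29: household furniture, under €300.00 → 0% → €0.00
Sourdough loaf €7.45: unprepared groceries → 8% → €0.596
Unrounded tax sum = €27.01265 → €27.01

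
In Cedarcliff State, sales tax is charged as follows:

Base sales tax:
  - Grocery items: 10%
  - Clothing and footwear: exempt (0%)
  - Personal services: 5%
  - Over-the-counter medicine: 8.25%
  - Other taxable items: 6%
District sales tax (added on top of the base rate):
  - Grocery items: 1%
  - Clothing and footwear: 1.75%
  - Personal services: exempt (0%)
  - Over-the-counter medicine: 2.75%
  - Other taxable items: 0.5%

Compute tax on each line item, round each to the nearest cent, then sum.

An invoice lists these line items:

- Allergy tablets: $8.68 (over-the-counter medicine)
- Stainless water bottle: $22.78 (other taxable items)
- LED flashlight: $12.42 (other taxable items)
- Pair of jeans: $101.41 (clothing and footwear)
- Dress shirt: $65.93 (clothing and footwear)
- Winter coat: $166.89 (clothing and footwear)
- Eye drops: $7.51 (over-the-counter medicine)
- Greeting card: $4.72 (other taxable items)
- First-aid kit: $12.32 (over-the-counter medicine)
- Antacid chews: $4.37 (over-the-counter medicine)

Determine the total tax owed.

Allergy tablets $8.68: over-the-counter medicine → 8.25% + 2.75% district = 11% → $0.95
Stainless water bottle $22.78: other taxable items → 6% + 0.5% district = 6.5% → $1.48
LED flashlight $12.42: other taxable items → 6% + 0.5% district = 6.5% → $0.81
Pair of jeans $101.41: clothing and footwear → 0% + 1.75% district = 1.75% → $1.77
Dress shirt $65.93: clothing and footwear → 0% + 1.75% district = 1.75% → $1.15
Winter coat $166.89: clothing and footwear → 0% + 1.75% district = 1.75% → $2.92
Eye drops $7.51: over-the-counter medicine → 8.25% + 2.75% district = 11% → $0.83
Greeting card $4.72: other taxable items → 6% + 0.5% district = 6.5% → $0.31
First-aid kit $12.32: over-the-counter medicine → 8.25% + 2.75% district = 11% → $1.36
Antacid chews $4.37: over-the-counter medicine → 8.25% + 2.75% district = 11% → $0.48
Total tax = $0.95 + $1.48 + $0.81 + $1.77 + $1.15 + $2.92 + $0.83 + $0.31 + $1.36 + $0.48 = $12.06

$12.06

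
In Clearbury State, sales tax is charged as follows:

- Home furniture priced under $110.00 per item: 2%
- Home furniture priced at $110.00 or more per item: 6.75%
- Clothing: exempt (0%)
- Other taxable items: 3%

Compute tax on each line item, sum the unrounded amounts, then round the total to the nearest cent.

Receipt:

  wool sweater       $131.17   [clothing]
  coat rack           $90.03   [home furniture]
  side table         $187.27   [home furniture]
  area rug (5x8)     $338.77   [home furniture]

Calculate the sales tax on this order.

$37.31

Wool sweater $131.17: clothing → 0% → $0.00
Coat rack $90.03: home furniture, under $110.00 → 2% → $1.8006
Side table $187.27: home furniture, $110.00 or more → 6.75% → $12.640725
Area rug (5x8) $338.77: home furniture, $110.00 or more → 6.75% → $22.866975
Unrounded tax sum = $37.3083 → $37.31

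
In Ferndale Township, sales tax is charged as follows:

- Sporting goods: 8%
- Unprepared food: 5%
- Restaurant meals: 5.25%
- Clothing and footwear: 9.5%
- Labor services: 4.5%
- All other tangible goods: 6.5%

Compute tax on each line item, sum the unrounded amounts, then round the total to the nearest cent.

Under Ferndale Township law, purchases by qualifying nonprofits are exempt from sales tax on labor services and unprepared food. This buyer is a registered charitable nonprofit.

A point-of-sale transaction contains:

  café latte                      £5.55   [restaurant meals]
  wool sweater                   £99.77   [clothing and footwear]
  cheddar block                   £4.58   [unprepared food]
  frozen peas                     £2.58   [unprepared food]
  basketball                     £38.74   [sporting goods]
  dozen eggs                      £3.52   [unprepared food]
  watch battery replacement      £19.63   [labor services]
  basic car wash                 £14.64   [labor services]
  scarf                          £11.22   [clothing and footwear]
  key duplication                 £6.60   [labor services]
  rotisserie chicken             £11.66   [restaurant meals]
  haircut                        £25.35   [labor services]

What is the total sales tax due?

£14.55

Café latte £5.55: restaurant meals → 5.25% → £0.291375
Wool sweater £99.77: clothing and footwear → 9.5% → £9.47815
Cheddar block £4.58: unprepared food, buyer-exempt → 0% → £0.00
Frozen peas £2.58: unprepared food, buyer-exempt → 0% → £0.00
Basketball £38.74: sporting goods → 8% → £3.0992
Dozen eggs £3.52: unprepared food, buyer-exempt → 0% → £0.00
Watch battery replacement £19.63: labor services, buyer-exempt → 0% → £0.00
Basic car wash £14.64: labor services, buyer-exempt → 0% → £0.00
Scarf £11.22: clothing and footwear → 9.5% → £1.0659
Key duplication £6.60: labor services, buyer-exempt → 0% → £0.00
Rotisserie chicken £11.66: restaurant meals → 5.25% → £0.61215
Haircut £25.35: labor services, buyer-exempt → 0% → £0.00
Unrounded tax sum = £14.546775 → £14.55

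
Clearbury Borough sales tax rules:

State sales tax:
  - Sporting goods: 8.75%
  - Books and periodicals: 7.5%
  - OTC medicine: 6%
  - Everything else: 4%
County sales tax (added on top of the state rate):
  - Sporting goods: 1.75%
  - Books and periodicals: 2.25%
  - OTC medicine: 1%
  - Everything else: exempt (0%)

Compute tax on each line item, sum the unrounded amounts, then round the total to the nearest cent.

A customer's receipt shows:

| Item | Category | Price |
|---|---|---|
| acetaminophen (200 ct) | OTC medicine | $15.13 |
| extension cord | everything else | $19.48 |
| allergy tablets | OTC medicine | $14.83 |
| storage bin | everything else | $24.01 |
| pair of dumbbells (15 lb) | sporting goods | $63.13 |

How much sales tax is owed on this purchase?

$10.47

Acetaminophen (200 ct) $15.13: OTC medicine → 6% + 1% county = 7% → $1.0591
Extension cord $19.48: everything else → 4% + 0% county = 4% → $0.7792
Allergy tablets $14.83: OTC medicine → 6% + 1% county = 7% → $1.0381
Storage bin $24.01: everything else → 4% + 0% county = 4% → $0.9604
Pair of dumbbells (15 lb) $63.13: sporting goods → 8.75% + 1.75% county = 10.5% → $6.62865
Unrounded tax sum = $10.46545 → $10.47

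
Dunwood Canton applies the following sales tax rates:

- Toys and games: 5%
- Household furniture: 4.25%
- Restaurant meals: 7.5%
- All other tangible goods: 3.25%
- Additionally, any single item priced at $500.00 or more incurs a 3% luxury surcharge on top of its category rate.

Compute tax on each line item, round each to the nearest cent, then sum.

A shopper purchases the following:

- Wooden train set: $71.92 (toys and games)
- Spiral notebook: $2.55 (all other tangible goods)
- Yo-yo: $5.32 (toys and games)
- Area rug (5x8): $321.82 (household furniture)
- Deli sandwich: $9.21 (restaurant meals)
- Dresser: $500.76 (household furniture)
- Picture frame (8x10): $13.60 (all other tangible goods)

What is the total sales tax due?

$55.07

Wooden train set $71.92: toys and games → 5% → $3.60
Spiral notebook $2.55: all other tangible goods → 3.25% → $0.08
Yo-yo $5.32: toys and games → 5% → $0.27
Area rug (5x8) $321.82: household furniture → 4.25% → $13.68
Deli sandwich $9.21: restaurant meals → 7.5% → $0.69
Dresser $500.76: household furniture → 4.25% + 3% surcharge = 7.25% → $36.31
Picture frame (8x10) $13.60: all other tangible goods → 3.25% → $0.44
Total tax = $3.60 + $0.08 + $0.27 + $13.68 + $0.69 + $36.31 + $0.44 = $55.07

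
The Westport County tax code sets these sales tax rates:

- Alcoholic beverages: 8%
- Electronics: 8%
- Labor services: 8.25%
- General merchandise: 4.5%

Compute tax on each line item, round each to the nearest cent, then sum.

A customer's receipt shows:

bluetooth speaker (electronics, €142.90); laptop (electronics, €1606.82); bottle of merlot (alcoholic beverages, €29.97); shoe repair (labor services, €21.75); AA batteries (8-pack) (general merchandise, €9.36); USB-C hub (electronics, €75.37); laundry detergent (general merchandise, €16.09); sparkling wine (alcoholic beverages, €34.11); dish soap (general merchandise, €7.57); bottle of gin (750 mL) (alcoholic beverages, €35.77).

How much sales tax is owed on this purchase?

Bluetooth speaker €142.90: electronics → 8% → €11.43
Laptop €1606.82: electronics → 8% → €128.55
Bottle of merlot €29.97: alcoholic beverages → 8% → €2.40
Shoe repair €21.75: labor services → 8.25% → €1.79
AA batteries (8-pack) €9.36: general merchandise → 4.5% → €0.42
USB-C hub €75.37: electronics → 8% → €6.03
Laundry detergent €16.09: general merchandise → 4.5% → €0.72
Sparkling wine €34.11: alcoholic beverages → 8% → €2.73
Dish soap €7.57: general merchandise → 4.5% → €0.34
Bottle of gin (750 mL) €35.77: alcoholic beverages → 8% → €2.86
Total tax = €11.43 + €128.55 + €2.40 + €1.79 + €0.42 + €6.03 + €0.72 + €2.73 + €0.34 + €2.86 = €157.27

€157.27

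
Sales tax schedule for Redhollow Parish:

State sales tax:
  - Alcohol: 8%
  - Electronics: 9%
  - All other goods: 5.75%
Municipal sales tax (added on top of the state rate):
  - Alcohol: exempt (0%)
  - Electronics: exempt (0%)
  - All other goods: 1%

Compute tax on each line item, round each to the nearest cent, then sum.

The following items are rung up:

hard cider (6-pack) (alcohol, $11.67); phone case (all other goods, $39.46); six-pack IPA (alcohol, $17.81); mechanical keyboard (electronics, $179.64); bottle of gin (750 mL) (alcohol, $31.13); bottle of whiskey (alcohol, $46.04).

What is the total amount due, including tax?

$353.10

Hard cider (6-pack) $11.67: alcohol → 8% + 0% municipal = 8% → $0.93
Phone case $39.46: all other goods → 5.75% + 1% municipal = 6.75% → $2.66
Six-pack IPA $17.81: alcohol → 8% + 0% municipal = 8% → $1.42
Mechanical keyboard $179.64: electronics → 9% + 0% municipal = 9% → $16.17
Bottle of gin (750 mL) $31.13: alcohol → 8% + 0% municipal = 8% → $2.49
Bottle of whiskey $46.04: alcohol → 8% + 0% municipal = 8% → $3.68
Subtotal = $325.75; tax = $27.35; total due = $353.10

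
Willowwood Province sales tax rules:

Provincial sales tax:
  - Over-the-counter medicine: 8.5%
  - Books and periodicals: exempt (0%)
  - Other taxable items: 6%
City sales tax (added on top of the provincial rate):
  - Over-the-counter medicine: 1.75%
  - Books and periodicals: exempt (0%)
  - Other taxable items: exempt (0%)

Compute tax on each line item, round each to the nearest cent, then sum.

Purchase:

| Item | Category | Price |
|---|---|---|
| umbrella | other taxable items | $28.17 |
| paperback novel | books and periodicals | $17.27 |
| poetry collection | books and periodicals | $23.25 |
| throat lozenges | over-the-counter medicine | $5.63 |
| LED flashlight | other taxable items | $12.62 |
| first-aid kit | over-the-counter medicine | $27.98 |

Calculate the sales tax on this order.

$5.90

Umbrella $28.17: other taxable items → 6% + 0% city = 6% → $1.69
Paperback novel $17.27: books and periodicals → 0% + 0% city = 0% → $0.00
Poetry collection $23.25: books and periodicals → 0% + 0% city = 0% → $0.00
Throat lozenges $5.63: over-the-counter medicine → 8.5% + 1.75% city = 10.25% → $0.58
LED flashlight $12.62: other taxable items → 6% + 0% city = 6% → $0.76
First-aid kit $27.98: over-the-counter medicine → 8.5% + 1.75% city = 10.25% → $2.87
Total tax = $1.69 + $0.58 + $0.76 + $2.87 = $5.90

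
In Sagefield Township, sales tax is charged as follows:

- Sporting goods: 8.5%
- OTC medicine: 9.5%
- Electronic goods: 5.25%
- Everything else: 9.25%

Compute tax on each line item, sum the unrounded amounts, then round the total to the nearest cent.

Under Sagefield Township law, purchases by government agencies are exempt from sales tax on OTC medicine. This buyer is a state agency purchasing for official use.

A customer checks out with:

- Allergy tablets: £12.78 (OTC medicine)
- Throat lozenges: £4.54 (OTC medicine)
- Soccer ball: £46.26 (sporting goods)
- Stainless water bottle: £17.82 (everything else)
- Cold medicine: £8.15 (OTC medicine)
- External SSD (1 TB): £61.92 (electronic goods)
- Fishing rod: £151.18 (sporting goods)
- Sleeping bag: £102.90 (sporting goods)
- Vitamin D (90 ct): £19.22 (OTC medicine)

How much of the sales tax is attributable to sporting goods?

Soccer ball £46.26: sporting goods → 8.5% → £3.9321
Fishing rod £151.18: sporting goods → 8.5% → £12.8503
Sleeping bag £102.90: sporting goods → 8.5% → £8.7465
Tax on sporting goods: unrounded sum = £25.5289 → £25.53

£25.53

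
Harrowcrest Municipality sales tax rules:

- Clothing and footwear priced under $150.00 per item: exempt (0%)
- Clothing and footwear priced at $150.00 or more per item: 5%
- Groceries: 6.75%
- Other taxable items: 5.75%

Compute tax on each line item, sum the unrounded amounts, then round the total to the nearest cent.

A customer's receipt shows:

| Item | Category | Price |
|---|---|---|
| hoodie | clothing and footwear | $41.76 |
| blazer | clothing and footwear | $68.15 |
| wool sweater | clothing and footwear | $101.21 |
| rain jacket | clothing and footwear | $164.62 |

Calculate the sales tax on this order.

Hoodie $41.76: clothing and footwear, under $150.00 → 0% → $0.00
Blazer $68.15: clothing and footwear, under $150.00 → 0% → $0.00
Wool sweater $101.21: clothing and footwear, under $150.00 → 0% → $0.00
Rain jacket $164.62: clothing and footwear, $150.00 or more → 5% → $8.231
Unrounded tax sum = $8.231 → $8.23

$8.23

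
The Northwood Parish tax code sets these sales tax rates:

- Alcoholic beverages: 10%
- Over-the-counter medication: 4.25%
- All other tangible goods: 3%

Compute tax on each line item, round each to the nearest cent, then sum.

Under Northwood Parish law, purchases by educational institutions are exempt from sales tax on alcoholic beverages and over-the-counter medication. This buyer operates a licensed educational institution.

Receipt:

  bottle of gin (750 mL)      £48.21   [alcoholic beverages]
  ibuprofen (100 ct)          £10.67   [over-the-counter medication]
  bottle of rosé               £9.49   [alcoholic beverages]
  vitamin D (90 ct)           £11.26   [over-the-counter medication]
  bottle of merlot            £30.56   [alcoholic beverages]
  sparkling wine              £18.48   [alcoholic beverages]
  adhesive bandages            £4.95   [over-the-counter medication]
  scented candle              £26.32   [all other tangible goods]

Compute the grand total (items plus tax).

Bottle of gin (750 mL) £48.21: alcoholic beverages, buyer-exempt → 0% → £0.00
Ibuprofen (100 ct) £10.67: over-the-counter medication, buyer-exempt → 0% → £0.00
Bottle of rosé £9.49: alcoholic beverages, buyer-exempt → 0% → £0.00
Vitamin D (90 ct) £11.26: over-the-counter medication, buyer-exempt → 0% → £0.00
Bottle of merlot £30.56: alcoholic beverages, buyer-exempt → 0% → £0.00
Sparkling wine £18.48: alcoholic beverages, buyer-exempt → 0% → £0.00
Adhesive bandages £4.95: over-the-counter medication, buyer-exempt → 0% → £0.00
Scented candle £26.32: all other tangible goods → 3% → £0.79
Subtotal = £159.94; tax = £0.79; total due = £160.73

£160.73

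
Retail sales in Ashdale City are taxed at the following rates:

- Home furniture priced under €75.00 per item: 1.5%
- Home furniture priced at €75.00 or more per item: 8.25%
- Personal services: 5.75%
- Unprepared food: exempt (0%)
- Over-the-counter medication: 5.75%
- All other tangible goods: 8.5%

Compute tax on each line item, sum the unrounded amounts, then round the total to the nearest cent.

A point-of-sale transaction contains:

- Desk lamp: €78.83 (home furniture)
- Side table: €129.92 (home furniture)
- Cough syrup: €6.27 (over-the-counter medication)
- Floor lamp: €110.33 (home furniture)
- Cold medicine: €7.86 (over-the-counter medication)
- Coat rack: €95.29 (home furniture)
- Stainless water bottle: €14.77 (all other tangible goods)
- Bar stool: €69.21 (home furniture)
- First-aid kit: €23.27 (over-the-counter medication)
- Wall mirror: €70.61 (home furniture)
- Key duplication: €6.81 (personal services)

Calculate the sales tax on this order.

Desk lamp €78.83: home furniture, €75.00 or more → 8.25% → €6.503475
Side table €129.92: home furniture, €75.00 or more → 8.25% → €10.7184
Cough syrup €6.27: over-the-counter medication → 5.75% → €0.360525
Floor lamp €110.33: home furniture, €75.00 or more → 8.25% → €9.102225
Cold medicine €7.86: over-the-counter medication → 5.75% → €0.45195
Coat rack €95.29: home furniture, €75.00 or more → 8.25% → €7.861425
Stainless water bottle €14.77: all other tangible goods → 8.5% → €1.25545
Bar stool €69.21: home furniture, under €75.00 → 1.5% → €1.03815
First-aid kit €23.27: over-the-counter medication → 5.75% → €1.338025
Wall mirror €70.61: home furniture, under €75.00 → 1.5% → €1.05915
Key duplication €6.81: personal services → 5.75% → €0.391575
Unrounded tax sum = €40.08035 → €40.08

€40.08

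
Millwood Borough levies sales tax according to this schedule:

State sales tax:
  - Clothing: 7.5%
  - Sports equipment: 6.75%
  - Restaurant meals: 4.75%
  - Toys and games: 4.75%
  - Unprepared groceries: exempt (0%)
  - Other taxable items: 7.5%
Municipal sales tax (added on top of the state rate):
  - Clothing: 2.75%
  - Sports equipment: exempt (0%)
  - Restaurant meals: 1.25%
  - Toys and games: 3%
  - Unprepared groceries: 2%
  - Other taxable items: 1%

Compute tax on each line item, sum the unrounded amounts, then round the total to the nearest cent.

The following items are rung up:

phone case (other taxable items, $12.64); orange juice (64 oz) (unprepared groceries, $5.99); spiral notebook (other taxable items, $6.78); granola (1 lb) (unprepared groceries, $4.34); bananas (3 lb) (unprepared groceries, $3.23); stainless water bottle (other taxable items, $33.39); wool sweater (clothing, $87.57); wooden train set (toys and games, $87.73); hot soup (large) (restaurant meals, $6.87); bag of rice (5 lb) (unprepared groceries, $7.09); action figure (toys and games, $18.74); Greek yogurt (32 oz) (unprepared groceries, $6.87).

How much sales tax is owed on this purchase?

$22.68

Phone case $12.64: other taxable items → 7.5% + 1% municipal = 8.5% → $1.0744
Orange juice (64 oz) $5.99: unprepared groceries → 0% + 2% municipal = 2% → $0.1198
Spiral notebook $6.78: other taxable items → 7.5% + 1% municipal = 8.5% → $0.5763
Granola (1 lb) $4.34: unprepared groceries → 0% + 2% municipal = 2% → $0.0868
Bananas (3 lb) $3.23: unprepared groceries → 0% + 2% municipal = 2% → $0.0646
Stainless water bottle $33.39: other taxable items → 7.5% + 1% municipal = 8.5% → $2.83815
Wool sweater $87.57: clothing → 7.5% + 2.75% municipal = 10.25% → $8.975925
Wooden train set $87.73: toys and games → 4.75% + 3% municipal = 7.75% → $6.799075
Hot soup (large) $6.87: restaurant meals → 4.75% + 1.25% municipal = 6% → $0.4122
Bag of rice (5 lb) $7.09: unprepared groceries → 0% + 2% municipal = 2% → $0.1418
Action figure $18.74: toys and games → 4.75% + 3% municipal = 7.75% → $1.45235
Greek yogurt (32 oz) $6.87: unprepared groceries → 0% + 2% municipal = 2% → $0.1374
Unrounded tax sum = $22.6788 → $22.68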